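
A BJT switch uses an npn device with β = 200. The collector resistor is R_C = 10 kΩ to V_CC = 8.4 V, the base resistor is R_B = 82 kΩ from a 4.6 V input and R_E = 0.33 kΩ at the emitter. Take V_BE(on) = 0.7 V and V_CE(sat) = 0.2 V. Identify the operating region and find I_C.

Assume active: I_B = (4.6 − 0.7)/(82 + 201×0.33) = 0.0263 mA, I_C = β·I_B = 5.26 mA.
Then V_CE = 8.4 − 5.26×10 − 5.28×0.33 = -45.9 V < 0.2 V — the active assumption fails.
Re-solve with V_CE = 0.2 V. KCL at the emitter: V_E/R_E = (V_BB−0.7−V_E)/R_B + (V_CC−0.2−V_E)/R_C, giving V_E = 0.276 V.
I_C = (V_CC − 0.2 − V_E)/R_C = (8.2 − 0.276)/10 = 0.792 mA.
Check: I_B = (3.9 − 0.276)/82 = 0.0442 mA, and β·I_B = 8.84 mA > I_C, confirming saturation.

saturation; I_C ≈ 0.79 mA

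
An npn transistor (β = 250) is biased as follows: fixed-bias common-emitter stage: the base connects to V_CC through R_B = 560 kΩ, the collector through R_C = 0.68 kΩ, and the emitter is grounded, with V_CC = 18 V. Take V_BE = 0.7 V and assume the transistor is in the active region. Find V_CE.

Base loop: V_CC = I_B·R_B + V_BE, so I_B = (18 − 0.7)/560 kΩ = 0.0309 mA.
In the active region I_C = β·I_B = 250 × 0.0309 = 7.72 mA.
Collector loop: V_CE = V_CC − I_C·R_C = 18 − 7.72×0.68 = 12.7 V.
Since V_CE = 12.7 V > V_CE(sat) ≈ 0.2 V, the transistor is in the active region as assumed.

V_CE ≈ 13 V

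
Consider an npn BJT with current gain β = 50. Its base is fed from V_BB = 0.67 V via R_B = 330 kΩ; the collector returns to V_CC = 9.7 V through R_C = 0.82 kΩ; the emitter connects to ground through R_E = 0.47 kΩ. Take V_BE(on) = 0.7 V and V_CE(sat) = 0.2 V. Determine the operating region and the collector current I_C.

V_BB = 0.67 V ≤ V_BE(on) = 0.7 V, so the base-emitter junction is not forward biased.
The transistor is in cutoff: I_B = I_C = 0.

cutoff; I_C ≈ 0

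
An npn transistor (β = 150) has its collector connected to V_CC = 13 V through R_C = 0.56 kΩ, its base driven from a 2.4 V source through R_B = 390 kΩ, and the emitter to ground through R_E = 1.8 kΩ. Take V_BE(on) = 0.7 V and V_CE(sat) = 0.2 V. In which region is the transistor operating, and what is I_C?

active; I_C ≈ 0.39 mA

Assume active. Base-emitter loop: I_B = (V_BB − V_BE)/(R_B + (β+1)R_E) = (2.4 − 0.7)/(390 + 151×1.8) = 0.00257 mA.
I_C = β·I_B = 150×0.00257 = 0.385 mA.
V_CE = V_CC − I_C·R_C − I_E·R_E = 13 − 0.385×0.56 − 0.388×1.8 = 12.1 V > V_CE(sat), so the active-region assumption holds.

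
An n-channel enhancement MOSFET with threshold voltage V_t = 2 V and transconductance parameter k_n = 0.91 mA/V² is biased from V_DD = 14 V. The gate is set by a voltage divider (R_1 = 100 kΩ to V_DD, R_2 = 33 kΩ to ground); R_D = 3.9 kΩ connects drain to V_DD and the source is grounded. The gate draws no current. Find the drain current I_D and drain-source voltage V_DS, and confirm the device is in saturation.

V_G = V_DD·R_2/(R_1+R_2) = 14×33/133 = 3.47 V. With the source grounded, V_GS = V_G = 3.47 V.
Assume saturation: I_D = (k_n/2)(V_GS − V_t)² = (0.91/2)×(3.47 − 2)² = 0.455×1.47² = 0.988 mA.
V_DS = V_DD − I_D·R_D = 14 − 0.988×3.9 = 10.1 V.
Saturation requires V_DS ≥ V_GS − V_t = 1.47 V; 10.1 ≥ 1.47 ✓.

I_D ≈ 0.99 mA, V_DS ≈ 10 V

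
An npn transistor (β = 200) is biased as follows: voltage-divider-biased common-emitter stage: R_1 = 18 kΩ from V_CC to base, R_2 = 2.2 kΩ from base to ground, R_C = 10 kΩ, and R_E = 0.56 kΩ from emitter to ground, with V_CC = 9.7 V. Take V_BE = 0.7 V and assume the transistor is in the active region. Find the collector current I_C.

Thevenize the base divider: V_Th = V_CC·R_2/(R_1+R_2) = 9.7×2.2/20.2 = 1.06 V, R_Th = R_1‖R_2 = 1.96 kΩ.
Base-emitter loop: V_Th = I_B·R_Th + V_BE + (β+1)I_B·R_E, so I_B = (1.06 − 0.7) / (1.96 + 201×0.56) = 0.00311 mA.
I_C = β·I_B = 200×0.00311 = 0.622 mA, and I_E = (β+1)I_B = 0.626 mA.
V_CE = V_CC − I_C·R_C − I_E·R_E = 9.7 − 0.622×10 − 0.626×0.56 = 3.12 V.
V_CE = 3.12 V > 0.2 V confirms active-region operation.

I_C ≈ 0.62 mA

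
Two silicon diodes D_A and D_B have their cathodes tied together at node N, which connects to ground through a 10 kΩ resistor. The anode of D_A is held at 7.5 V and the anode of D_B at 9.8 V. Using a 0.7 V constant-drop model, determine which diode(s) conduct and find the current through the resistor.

Only D_B conducts; I_R ≈ 0.91 mA

Assume both conduct. Then node N would need to be at both 7.5−0.7 = 6.8 V and 9.8−0.7 = 9.1 V, which is impossible.
Assume only D_B conducts: V_N = 9.8 − 0.7 = 9.1 V, so I_R = 9.1/10 = 0.91 mA.
Check D_A: its anode-to-cathode voltage is 7.5 − 9.1 = -1.6 V < 0.7 V, so it is off. The assumption is consistent.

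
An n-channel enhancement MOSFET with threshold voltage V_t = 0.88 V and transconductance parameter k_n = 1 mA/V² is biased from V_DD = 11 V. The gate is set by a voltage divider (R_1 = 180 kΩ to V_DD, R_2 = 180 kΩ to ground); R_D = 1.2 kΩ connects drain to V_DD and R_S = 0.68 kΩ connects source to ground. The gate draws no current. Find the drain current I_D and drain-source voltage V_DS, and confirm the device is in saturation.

I_D ≈ 3.1 mA, V_DS ≈ 5.1 V

V_G = V_DD·R_2/(R_1+R_2) = 11×180/360 = 5.5 V.
Assume saturation: I_D = (k_n/2)(V_GS − V_t)² with V_GS = V_G − I_D·R_S = 5.5 − 0.68·I_D.
Substituting gives 0.231·I_D² − 4.14·I_D + 10.7 = 0, with roots I_D = 3.12 or 14.8 mA.
The root I_D = 14.8 mA gives V_GS = -4.56 V ≤ V_t, so take I_D = 3.12 mA.
Then V_GS = 3.38 V and V_DS = V_DD − I_D(R_D+R_S) = 11 − 3.12×1.88 = 5.13 V.
Saturation requires V_DS ≥ V_GS − V_t = 2.5 V; 5.13 ≥ 2.5 ✓.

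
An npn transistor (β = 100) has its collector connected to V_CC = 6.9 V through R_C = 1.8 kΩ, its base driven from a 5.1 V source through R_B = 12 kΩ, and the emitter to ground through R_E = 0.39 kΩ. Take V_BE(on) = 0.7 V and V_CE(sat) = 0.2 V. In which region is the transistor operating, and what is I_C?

Assume active: I_B = (5.1 − 0.7)/(12 + 101×0.39) = 0.0856 mA, I_C = β·I_B = 8.56 mA.
Then V_CE = 6.9 − 8.56×1.8 − 8.65×0.39 = -11.9 V < 0.2 V — the active assumption fails.
Re-solve with V_CE = 0.2 V. KCL at the emitter: V_E/R_E = (V_BB−0.7−V_E)/R_B + (V_CC−0.2−V_E)/R_C, giving V_E = 1.28 V.
I_C = (V_CC − 0.2 − V_E)/R_C = (6.7 − 1.28)/1.8 = 3.01 mA.
Check: I_B = (4.4 − 1.28)/12 = 0.26 mA, and β·I_B = 26 mA > I_C, confirming saturation.

saturation; I_C ≈ 3 mA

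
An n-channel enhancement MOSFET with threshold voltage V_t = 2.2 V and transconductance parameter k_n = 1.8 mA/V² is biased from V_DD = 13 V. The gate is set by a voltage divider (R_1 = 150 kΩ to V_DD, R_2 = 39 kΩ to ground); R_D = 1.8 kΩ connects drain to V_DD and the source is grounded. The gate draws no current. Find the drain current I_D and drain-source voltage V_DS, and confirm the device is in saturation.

I_D ≈ 0.21 mA, V_DS ≈ 13 V

V_G = V_DD·R_2/(R_1+R_2) = 13×39/189 = 2.68 V. With the source grounded, V_GS = V_G = 2.68 V.
Assume saturation: I_D = (k_n/2)(V_GS − V_t)² = (1.8/2)×(2.68 − 2.2)² = 0.9×0.483² = 0.21 mA.
V_DS = V_DD − I_D·R_D = 13 − 0.21×1.8 = 12.6 V.
Saturation requires V_DS ≥ V_GS − V_t = 0.483 V; 12.6 ≥ 0.483 ✓.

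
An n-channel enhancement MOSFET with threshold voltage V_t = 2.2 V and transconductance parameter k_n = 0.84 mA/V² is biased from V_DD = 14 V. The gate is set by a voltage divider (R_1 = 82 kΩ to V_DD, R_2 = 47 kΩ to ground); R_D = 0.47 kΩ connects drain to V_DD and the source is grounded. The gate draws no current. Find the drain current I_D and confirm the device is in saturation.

V_G = V_DD·R_2/(R_1+R_2) = 14×47/129 = 5.1 V. With the source grounded, V_GS = V_G = 5.1 V.
Assume saturation: I_D = (k_n/2)(V_GS − V_t)² = (0.84/2)×(5.1 − 2.2)² = 0.42×2.9² = 3.53 mA.
V_DS = V_DD − I_D·R_D = 14 − 3.53×0.47 = 12.3 V.
Saturation requires V_DS ≥ V_GS − V_t = 2.9 V; 12.3 ≥ 2.9 ✓.

I_D ≈ 3.5 mA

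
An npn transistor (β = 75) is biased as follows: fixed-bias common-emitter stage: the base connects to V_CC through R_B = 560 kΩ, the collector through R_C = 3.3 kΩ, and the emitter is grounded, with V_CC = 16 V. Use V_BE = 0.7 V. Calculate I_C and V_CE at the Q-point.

Base loop: V_CC = I_B·R_B + V_BE, so I_B = (16 − 0.7)/560 kΩ = 0.0273 mA.
In the active region I_C = β·I_B = 75 × 0.0273 = 2.05 mA.
Collector loop: V_CE = V_CC − I_C·R_C = 16 − 2.05×3.3 = 9.24 V.
Since V_CE = 9.24 V > V_CE(sat) ≈ 0.2 V, the transistor is in the active region as assumed.

I_C ≈ 2 mA, V_CE ≈ 9.2 V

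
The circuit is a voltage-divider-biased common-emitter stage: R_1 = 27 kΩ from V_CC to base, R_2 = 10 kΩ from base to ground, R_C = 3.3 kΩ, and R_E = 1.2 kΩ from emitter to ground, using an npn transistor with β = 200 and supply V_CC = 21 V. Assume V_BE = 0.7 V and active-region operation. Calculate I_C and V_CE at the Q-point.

I_C ≈ 4 mA, V_CE ≈ 3 V

Thevenize the base divider: V_Th = V_CC·R_2/(R_1+R_2) = 21×10/37 = 5.68 V, R_Th = R_1‖R_2 = 7.3 kΩ.
Base-emitter loop: V_Th = I_B·R_Th + V_BE + (β+1)I_B·R_E, so I_B = (5.68 − 0.7) / (7.3 + 201×1.2) = 0.02 mA.
I_C = β·I_B = 200×0.02 = 4 mA, and I_E = (β+1)I_B = 4.02 mA.
V_CE = V_CC − I_C·R_C − I_E·R_E = 21 − 4×3.3 − 4.02×1.2 = 2.96 V.
V_CE = 2.96 V > 0.2 V confirms active-region operation.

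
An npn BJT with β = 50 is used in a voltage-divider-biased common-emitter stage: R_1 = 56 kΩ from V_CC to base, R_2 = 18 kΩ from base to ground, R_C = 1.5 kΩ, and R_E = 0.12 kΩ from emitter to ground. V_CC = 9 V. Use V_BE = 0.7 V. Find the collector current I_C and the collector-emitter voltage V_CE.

I_C ≈ 3.8 mA, V_CE ≈ 2.9 V

Thevenize the base divider: V_Th = V_CC·R_2/(R_1+R_2) = 9×18/74 = 2.19 V, R_Th = R_1‖R_2 = 13.6 kΩ.
Base-emitter loop: V_Th = I_B·R_Th + V_BE + (β+1)I_B·R_E, so I_B = (2.19 − 0.7) / (13.6 + 51×0.12) = 0.0754 mA.
I_C = β·I_B = 50×0.0754 = 3.77 mA, and I_E = (β+1)I_B = 3.85 mA.
V_CE = V_CC − I_C·R_C − I_E·R_E = 9 − 3.77×1.5 − 3.85×0.12 = 2.88 V.
V_CE = 2.88 V > 0.2 V confirms active-region operation.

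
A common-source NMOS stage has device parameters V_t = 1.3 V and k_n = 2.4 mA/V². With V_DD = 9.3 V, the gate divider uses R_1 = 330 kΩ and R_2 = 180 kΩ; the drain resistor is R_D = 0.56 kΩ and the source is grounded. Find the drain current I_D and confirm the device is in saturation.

V_G = V_DD·R_2/(R_1+R_2) = 9.3×180/510 = 3.28 V. With the source grounded, V_GS = V_G = 3.28 V.
Assume saturation: I_D = (k_n/2)(V_GS − V_t)² = (2.4/2)×(3.28 − 1.3)² = 1.2×1.98² = 4.72 mA.
V_DS = V_DD − I_D·R_D = 9.3 − 4.72×0.56 = 6.66 V.
Saturation requires V_DS ≥ V_GS − V_t = 1.98 V; 6.66 ≥ 1.98 ✓.

I_D ≈ 4.7 mA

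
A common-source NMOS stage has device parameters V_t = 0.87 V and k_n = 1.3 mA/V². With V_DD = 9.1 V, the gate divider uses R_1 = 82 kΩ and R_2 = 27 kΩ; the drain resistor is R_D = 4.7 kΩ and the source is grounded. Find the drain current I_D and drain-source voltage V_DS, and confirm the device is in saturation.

V_G = V_DD·R_2/(R_1+R_2) = 9.1×27/109 = 2.25 V. With the source grounded, V_GS = V_G = 2.25 V.
Assume saturation: I_D = (k_n/2)(V_GS − V_t)² = (1.3/2)×(2.25 − 0.87)² = 0.65×1.38² = 1.25 mA.
V_DS = V_DD − I_D·R_D = 9.1 − 1.25×4.7 = 3.25 V.
Saturation requires V_DS ≥ V_GS − V_t = 1.38 V; 3.25 ≥ 1.38 ✓.

I_D ≈ 1.2 mA, V_DS ≈ 3.2 V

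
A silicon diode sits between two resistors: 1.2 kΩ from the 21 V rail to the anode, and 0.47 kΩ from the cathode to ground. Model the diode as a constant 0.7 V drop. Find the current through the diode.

The two resistors are in series with the diode, so KVL gives 21 = I·1.2 + 0.7 + I·0.47.
I = (21 − 0.7) / (1.2 + 0.47) kΩ = 20.3 / 1.67 = 12.2 mA.

I ≈ 12 mA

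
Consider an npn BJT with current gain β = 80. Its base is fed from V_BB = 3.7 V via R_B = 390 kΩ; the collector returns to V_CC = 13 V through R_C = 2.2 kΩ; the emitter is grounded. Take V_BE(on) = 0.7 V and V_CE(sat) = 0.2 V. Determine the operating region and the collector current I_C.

Assume active. Base-emitter loop: I_B = (V_BB − V_BE)/R_B = (3.7 − 0.7)/390 = 0.00769 mA.
I_C = β·I_B = 80×0.00769 = 0.615 mA.
V_CE = V_CC − I_C·R_C = 13 − 0.615×2.2 = 11.6 V > V_CE(sat), so the active-region assumption holds.

active; I_C ≈ 0.62 mA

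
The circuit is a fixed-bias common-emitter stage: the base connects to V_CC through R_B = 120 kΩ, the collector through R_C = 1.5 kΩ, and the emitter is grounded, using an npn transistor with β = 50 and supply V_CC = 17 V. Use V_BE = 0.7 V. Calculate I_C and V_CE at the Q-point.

I_C ≈ 6.8 mA, V_CE ≈ 6.8 V

Base loop: V_CC = I_B·R_B + V_BE, so I_B = (17 − 0.7)/120 kΩ = 0.136 mA.
In the active region I_C = β·I_B = 50 × 0.136 = 6.79 mA.
Collector loop: V_CE = V_CC − I_C·R_C = 17 − 6.79×1.5 = 6.81 V.
Since V_CE = 6.81 V > V_CE(sat) ≈ 0.2 V, the transistor is in the active region as assumed.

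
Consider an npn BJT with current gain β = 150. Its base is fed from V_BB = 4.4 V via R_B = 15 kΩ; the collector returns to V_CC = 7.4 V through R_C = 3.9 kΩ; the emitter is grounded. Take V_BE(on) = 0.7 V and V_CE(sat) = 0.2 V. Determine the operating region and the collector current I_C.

saturation; I_C ≈ 1.8 mA

Assume active: I_B = (4.4 − 0.7)/15 = 0.247 mA, giving I_C = β·I_B = 37 mA.
But then V_CE = 7.4 − 37×3.9 = -137 V < V_CE(sat) = 0.2 V — impossible in the active region.
So the transistor is saturated. With V_CE = 0.2 V, I_C = (V_CC − 0.2)/R_C = 7.2/3.9 = 1.85 mA.
Check: β·I_B = 37 mA > I_C = 1.85 mA, confirming saturation.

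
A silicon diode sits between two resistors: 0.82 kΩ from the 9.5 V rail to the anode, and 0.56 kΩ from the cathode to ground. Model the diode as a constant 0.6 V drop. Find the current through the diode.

The two resistors are in series with the diode, so KVL gives 9.5 = I·0.82 + 0.6 + I·0.56.
I = (9.5 − 0.6) / (0.82 + 0.56) kΩ = 8.9 / 1.38 = 6.45 mA.

I ≈ 6.4 mA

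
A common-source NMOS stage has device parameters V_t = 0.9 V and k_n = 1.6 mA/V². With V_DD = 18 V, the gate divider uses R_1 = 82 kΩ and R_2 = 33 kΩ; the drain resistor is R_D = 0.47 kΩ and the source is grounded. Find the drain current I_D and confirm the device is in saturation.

I_D ≈ 15 mA

V_G = V_DD·R_2/(R_1+R_2) = 18×33/115 = 5.17 V. With the source grounded, V_GS = V_G = 5.17 V.
Assume saturation: I_D = (k_n/2)(V_GS − V_t)² = (1.6/2)×(5.17 − 0.9)² = 0.8×4.27² = 14.6 mA.
V_DS = V_DD − I_D·R_D = 18 − 14.6×0.47 = 11.2 V.
Saturation requires V_DS ≥ V_GS − V_t = 4.27 V; 11.2 ≥ 4.27 ✓.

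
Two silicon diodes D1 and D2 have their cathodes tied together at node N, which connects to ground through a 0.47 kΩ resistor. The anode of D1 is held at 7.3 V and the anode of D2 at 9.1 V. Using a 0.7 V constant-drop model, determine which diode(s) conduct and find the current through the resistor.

Assume both conduct. Then node N would need to be at both 7.3−0.7 = 6.6 V and 9.1−0.7 = 8.4 V, which is impossible.
Assume only D2 conducts: V_N = 9.1 − 0.7 = 8.4 V, so I_R = 8.4/0.47 = 17.9 mA.
Check D1: its anode-to-cathode voltage is 7.3 − 8.4 = -1.1 V < 0.7 V, so it is off. The assumption is consistent.

Only D2 conducts; I_R ≈ 18 mA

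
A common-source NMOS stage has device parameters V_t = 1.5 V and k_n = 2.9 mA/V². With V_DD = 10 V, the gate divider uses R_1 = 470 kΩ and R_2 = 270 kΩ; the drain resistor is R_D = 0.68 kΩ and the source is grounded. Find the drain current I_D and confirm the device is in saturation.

I_D ≈ 6.7 mA

V_G = V_DD·R_2/(R_1+R_2) = 10×270/740 = 3.65 V. With the source grounded, V_GS = V_G = 3.65 V.
Assume saturation: I_D = (k_n/2)(V_GS − V_t)² = (2.9/2)×(3.65 − 1.5)² = 1.45×2.15² = 6.69 mA.
V_DS = V_DD − I_D·R_D = 10 − 6.69×0.68 = 5.45 V.
Saturation requires V_DS ≥ V_GS − V_t = 2.15 V; 5.45 ≥ 2.15 ✓.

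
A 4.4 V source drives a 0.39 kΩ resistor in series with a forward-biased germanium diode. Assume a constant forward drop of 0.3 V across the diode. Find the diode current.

KVL around the loop: 4.4 = V_D + I·R = 0.3 + I × 0.39 kΩ.
So I = (4.4 − 0.3) / 0.39 kΩ = 4.1 / 0.39 = 10.5 mA.

I ≈ 11 mA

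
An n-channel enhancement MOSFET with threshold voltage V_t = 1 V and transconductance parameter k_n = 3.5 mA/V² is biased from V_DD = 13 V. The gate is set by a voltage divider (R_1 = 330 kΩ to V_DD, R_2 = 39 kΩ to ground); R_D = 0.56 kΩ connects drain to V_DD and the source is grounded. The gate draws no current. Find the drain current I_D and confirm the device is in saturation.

I_D ≈ 0.24 mA

V_G = V_DD·R_2/(R_1+R_2) = 13×39/369 = 1.37 V. With the source grounded, V_GS = V_G = 1.37 V.
Assume saturation: I_D = (k_n/2)(V_GS − V_t)² = (3.5/2)×(1.37 − 1)² = 1.75×0.374² = 0.245 mA.
V_DS = V_DD − I_D·R_D = 13 − 0.245×0.56 = 12.9 V.
Saturation requires V_DS ≥ V_GS − V_t = 0.374 V; 12.9 ≥ 0.374 ✓.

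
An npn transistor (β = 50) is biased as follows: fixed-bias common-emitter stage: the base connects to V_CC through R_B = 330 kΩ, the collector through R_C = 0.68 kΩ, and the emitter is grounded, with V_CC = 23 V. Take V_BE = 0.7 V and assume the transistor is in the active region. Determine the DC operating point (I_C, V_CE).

Base loop: V_CC = I_B·R_B + V_BE, so I_B = (23 − 0.7)/330 kΩ = 0.0676 mA.
In the active region I_C = β·I_B = 50 × 0.0676 = 3.38 mA.
Collector loop: V_CE = V_CC − I_C·R_C = 23 − 3.38×0.68 = 20.7 V.
Since V_CE = 20.7 V > V_CE(sat) ≈ 0.2 V, the transistor is in the active region as assumed.

I_C ≈ 3.4 mA, V_CE ≈ 21 V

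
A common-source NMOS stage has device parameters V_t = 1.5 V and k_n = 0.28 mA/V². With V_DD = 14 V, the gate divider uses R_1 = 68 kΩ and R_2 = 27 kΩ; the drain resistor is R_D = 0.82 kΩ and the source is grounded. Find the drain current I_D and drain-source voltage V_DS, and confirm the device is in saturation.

I_D ≈ 0.86 mA, V_DS ≈ 13 V

V_G = V_DD·R_2/(R_1+R_2) = 14×27/95 = 3.98 V. With the source grounded, V_GS = V_G = 3.98 V.
Assume saturation: I_D = (k_n/2)(V_GS − V_t)² = (0.28/2)×(3.98 − 1.5)² = 0.14×2.48² = 0.86 mA.
V_DS = V_DD − I_D·R_D = 14 − 0.86×0.82 = 13.3 V.
Saturation requires V_DS ≥ V_GS − V_t = 2.48 V; 13.3 ≥ 2.48 ✓.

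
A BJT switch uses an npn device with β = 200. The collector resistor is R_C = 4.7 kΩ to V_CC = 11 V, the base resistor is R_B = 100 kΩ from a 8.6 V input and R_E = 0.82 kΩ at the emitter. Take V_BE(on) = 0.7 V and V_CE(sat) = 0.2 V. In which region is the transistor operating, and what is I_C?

Assume active: I_B = (8.6 − 0.7)/(100 + 201×0.82) = 0.0298 mA, I_C = β·I_B = 5.97 mA.
Then V_CE = 11 − 5.97×4.7 − 6×0.82 = -22 V < 0.2 V — the active assumption fails.
Re-solve with V_CE = 0.2 V. KCL at the emitter: V_E/R_E = (V_BB−0.7−V_E)/R_B + (V_CC−0.2−V_E)/R_C, giving V_E = 1.65 V.
I_C = (V_CC − 0.2 − V_E)/R_C = (10.8 − 1.65)/4.7 = 1.95 mA.
Check: I_B = (7.9 − 1.65)/100 = 0.0625 mA, and β·I_B = 12.5 mA > I_C, confirming saturation.

saturation; I_C ≈ 1.9 mA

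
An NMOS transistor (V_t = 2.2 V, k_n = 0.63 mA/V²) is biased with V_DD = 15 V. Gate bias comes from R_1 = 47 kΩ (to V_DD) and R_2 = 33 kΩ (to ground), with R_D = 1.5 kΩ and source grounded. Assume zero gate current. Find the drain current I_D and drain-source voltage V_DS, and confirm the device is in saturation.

V_G = V_DD·R_2/(R_1+R_2) = 15×33/80 = 6.19 V. With the source grounded, V_GS = V_G = 6.19 V.
Assume saturation: I_D = (k_n/2)(V_GS − V_t)² = (0.63/2)×(6.19 − 2.2)² = 0.315×3.99² = 5.01 mA.
V_DS = V_DD − I_D·R_D = 15 − 5.01×1.5 = 7.49 V.
Saturation requires V_DS ≥ V_GS − V_t = 3.99 V; 7.49 ≥ 3.99 ✓.

I_D ≈ 5 mA, V_DS ≈ 7.5 V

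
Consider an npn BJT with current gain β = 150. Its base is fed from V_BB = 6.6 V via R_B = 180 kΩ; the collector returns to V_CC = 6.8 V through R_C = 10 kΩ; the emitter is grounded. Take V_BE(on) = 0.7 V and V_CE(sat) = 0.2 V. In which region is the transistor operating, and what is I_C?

Assume active: I_B = (6.6 − 0.7)/180 = 0.0328 mA, giving I_C = β·I_B = 4.92 mA.
But then V_CE = 6.8 − 4.92×10 = -42.4 V < V_CE(sat) = 0.2 V — impossible in the active region.
So the transistor is saturated. With V_CE = 0.2 V, I_C = (V_CC − 0.2)/R_C = 6.6/10 = 0.66 mA.
Check: β·I_B = 4.92 mA > I_C = 0.66 mA, confirming saturation.

saturation; I_C ≈ 0.66 mA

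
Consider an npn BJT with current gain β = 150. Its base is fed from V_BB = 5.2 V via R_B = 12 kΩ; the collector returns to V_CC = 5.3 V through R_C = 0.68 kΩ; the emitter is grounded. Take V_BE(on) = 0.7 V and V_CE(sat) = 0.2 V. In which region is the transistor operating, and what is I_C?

saturation; I_C ≈ 7.5 mA

Assume active: I_B = (5.2 − 0.7)/12 = 0.375 mA, giving I_C = β·I_B = 56.2 mA.
But then V_CE = 5.3 − 56.2×0.68 = -33 V < V_CE(sat) = 0.2 V — impossible in the active region.
So the transistor is saturated. With V_CE = 0.2 V, I_C = (V_CC − 0.2)/R_C = 5.1/0.68 = 7.5 mA.
Check: β·I_B = 56.2 mA > I_C = 7.5 mA, confirming saturation.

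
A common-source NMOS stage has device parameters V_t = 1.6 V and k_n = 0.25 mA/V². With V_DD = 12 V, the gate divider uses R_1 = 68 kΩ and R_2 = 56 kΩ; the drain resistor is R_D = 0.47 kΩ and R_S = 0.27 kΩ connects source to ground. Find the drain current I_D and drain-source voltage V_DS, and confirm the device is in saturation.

V_G = V_DD·R_2/(R_1+R_2) = 12×56/124 = 5.42 V.
Assume saturation: I_D = (k_n/2)(V_GS − V_t)² with V_GS = V_G − I_D·R_S = 5.42 − 0.27·I_D.
Substituting gives 0.00911·I_D² − 1.26·I_D + 1.82 = 0, with roots I_D = 1.47 or 137 mA.
The root I_D = 137 mA gives V_GS = -31.5 V ≤ V_t, so take I_D = 1.47 mA.
Then V_GS = 5.02 V and V_DS = V_DD − I_D(R_D+R_S) = 12 − 1.47×0.74 = 10.9 V.
Saturation requires V_DS ≥ V_GS − V_t = 3.42 V; 10.9 ≥ 3.42 ✓.

I_D ≈ 1.5 mA, V_DS ≈ 11 V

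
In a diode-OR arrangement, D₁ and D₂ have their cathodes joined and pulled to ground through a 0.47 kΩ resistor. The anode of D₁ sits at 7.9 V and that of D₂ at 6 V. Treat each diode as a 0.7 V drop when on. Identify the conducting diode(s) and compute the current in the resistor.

Only D₁ conducts; I_R ≈ 15 mA

Assume both conduct. Then node N would need to be at both 7.9−0.7 = 7.2 V and 6−0.7 = 5.3 V, which is impossible.
Assume only D₁ conducts: V_N = 7.9 − 0.7 = 7.2 V, so I_R = 7.2/0.47 = 15.3 mA.
Check D₂: its anode-to-cathode voltage is 6 − 7.2 = -1.2 V < 0.7 V, so it is off. The assumption is consistent.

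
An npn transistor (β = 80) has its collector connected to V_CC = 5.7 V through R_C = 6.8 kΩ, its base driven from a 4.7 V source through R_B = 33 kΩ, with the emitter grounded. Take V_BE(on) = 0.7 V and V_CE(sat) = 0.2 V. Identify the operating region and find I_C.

Assume active: I_B = (4.7 − 0.7)/33 = 0.121 mA, giving I_C = β·I_B = 9.7 mA.
But then V_CE = 5.7 − 9.7×6.8 = -60.2 V < V_CE(sat) = 0.2 V — impossible in the active region.
So the transistor is saturated. With V_CE = 0.2 V, I_C = (V_CC − 0.2)/R_C = 5.5/6.8 = 0.809 mA.
Check: β·I_B = 9.7 mA > I_C = 0.809 mA, confirming saturation.

saturation; I_C ≈ 0.81 mA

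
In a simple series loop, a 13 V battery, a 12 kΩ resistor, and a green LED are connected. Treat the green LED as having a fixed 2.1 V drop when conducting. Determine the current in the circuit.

KVL around the loop: 13 = V_D + I·R = 2.1 + I × 12 kΩ.
So I = (13 − 2.1) / 12 kΩ = 10.9 / 12 = 0.908 mA.

I ≈ 0.91 mA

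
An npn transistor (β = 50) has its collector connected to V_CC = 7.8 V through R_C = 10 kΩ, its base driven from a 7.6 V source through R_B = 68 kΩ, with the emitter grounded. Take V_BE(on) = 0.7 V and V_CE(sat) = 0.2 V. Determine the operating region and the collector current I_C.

saturation; I_C ≈ 0.76 mA

Assume active: I_B = (7.6 − 0.7)/68 = 0.101 mA, giving I_C = β·I_B = 5.07 mA.
But then V_CE = 7.8 − 5.07×10 = -42.9 V < V_CE(sat) = 0.2 V — impossible in the active region.
So the transistor is saturated. With V_CE = 0.2 V, I_C = (V_CC − 0.2)/R_C = 7.6/10 = 0.76 mA.
Check: β·I_B = 5.07 mA > I_C = 0.76 mA, confirming saturation.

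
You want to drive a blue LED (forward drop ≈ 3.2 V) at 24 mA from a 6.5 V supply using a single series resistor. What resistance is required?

R ≈ 0.14 kΩ

The resistor drops V_S − V_D = 6.5 − 3.2 = 3.3 V at 24 mA.
R = 3.3 V / 24 mA = 0.137 kΩ.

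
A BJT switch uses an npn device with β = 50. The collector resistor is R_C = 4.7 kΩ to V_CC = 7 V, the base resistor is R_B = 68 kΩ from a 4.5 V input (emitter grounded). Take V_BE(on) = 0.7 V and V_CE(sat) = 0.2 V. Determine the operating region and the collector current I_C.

saturation; I_C ≈ 1.4 mA

Assume active: I_B = (4.5 − 0.7)/68 = 0.0559 mA, giving I_C = β·I_B = 2.79 mA.
But then V_CE = 7 − 2.79×4.7 = -6.13 V < V_CE(sat) = 0.2 V — impossible in the active region.
So the transistor is saturated. With V_CE = 0.2 V, I_C = (V_CC − 0.2)/R_C = 6.8/4.7 = 1.45 mA.
Check: β·I_B = 2.79 mA > I_C = 1.45 mA, confirming saturation.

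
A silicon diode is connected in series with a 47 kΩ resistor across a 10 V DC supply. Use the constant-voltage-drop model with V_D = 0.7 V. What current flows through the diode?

KVL around the loop: 10 = V_D + I·R = 0.7 + I × 47 kΩ.
So I = (10 − 0.7) / 47 kΩ = 9.3 / 47 = 0.198 mA.

I ≈ 0.2 mA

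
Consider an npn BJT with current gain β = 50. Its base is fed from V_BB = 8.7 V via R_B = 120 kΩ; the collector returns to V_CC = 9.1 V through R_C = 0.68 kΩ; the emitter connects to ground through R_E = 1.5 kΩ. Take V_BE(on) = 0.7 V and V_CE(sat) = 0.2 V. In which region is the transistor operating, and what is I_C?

Assume active. Base-emitter loop: I_B = (V_BB − V_BE)/(R_B + (β+1)R_E) = (8.7 − 0.7)/(120 + 51×1.5) = 0.0407 mA.
I_C = β·I_B = 50×0.0407 = 2.04 mA.
V_CE = V_CC − I_C·R_C − I_E·R_E = 9.1 − 2.04×0.68 − 2.08×1.5 = 4.6 V > V_CE(sat), so the active-region assumption holds.

active; I_C ≈ 2 mA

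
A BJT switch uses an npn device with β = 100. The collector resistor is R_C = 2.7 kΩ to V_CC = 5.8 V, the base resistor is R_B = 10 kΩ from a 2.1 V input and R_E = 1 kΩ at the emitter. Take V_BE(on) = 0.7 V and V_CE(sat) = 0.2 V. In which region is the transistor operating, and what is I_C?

Assume active. Base-emitter loop: I_B = (V_BB − V_BE)/(R_B + (β+1)R_E) = (2.1 − 0.7)/(10 + 101×1) = 0.0126 mA.
I_C = β·I_B = 100×0.0126 = 1.26 mA.
V_CE = V_CC − I_C·R_C − I_E·R_E = 5.8 − 1.26×2.7 − 1.27×1 = 1.12 V > V_CE(sat), so the active-region assumption holds.

active; I_C ≈ 1.3 mA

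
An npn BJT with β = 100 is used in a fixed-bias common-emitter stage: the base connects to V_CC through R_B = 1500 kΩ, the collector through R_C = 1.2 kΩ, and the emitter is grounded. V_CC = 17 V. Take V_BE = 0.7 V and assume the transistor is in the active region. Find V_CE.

V_CE ≈ 16 V

Base loop: V_CC = I_B·R_B + V_BE, so I_B = (17 − 0.7)/1500 kΩ = 0.0109 mA.
In the active region I_C = β·I_B = 100 × 0.0109 = 1.09 mA.
Collector loop: V_CE = V_CC − I_C·R_C = 17 − 1.09×1.2 = 15.7 V.
Since V_CE = 15.7 V > V_CE(sat) ≈ 0.2 V, the transistor is in the active region as assumed.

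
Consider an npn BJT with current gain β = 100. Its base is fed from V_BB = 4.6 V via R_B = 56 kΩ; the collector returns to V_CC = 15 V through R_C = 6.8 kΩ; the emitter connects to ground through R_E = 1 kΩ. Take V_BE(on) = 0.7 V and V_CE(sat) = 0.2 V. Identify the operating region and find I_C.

saturation; I_C ≈ 1.9 mA

Assume active: I_B = (4.6 − 0.7)/(56 + 101×1) = 0.0248 mA, I_C = β·I_B = 2.48 mA.
Then V_CE = 15 − 2.48×6.8 − 2.51×1 = -4.4 V < 0.2 V — the active assumption fails.
Re-solve with V_CE = 0.2 V. KCL at the emitter: V_E/R_E = (V_BB−0.7−V_E)/R_B + (V_CC−0.2−V_E)/R_C, giving V_E = 1.93 V.
I_C = (V_CC − 0.2 − V_E)/R_C = (14.8 − 1.93)/6.8 = 1.89 mA.
Check: I_B = (3.9 − 1.93)/56 = 0.0352 mA, and β·I_B = 3.52 mA > I_C, confirming saturation.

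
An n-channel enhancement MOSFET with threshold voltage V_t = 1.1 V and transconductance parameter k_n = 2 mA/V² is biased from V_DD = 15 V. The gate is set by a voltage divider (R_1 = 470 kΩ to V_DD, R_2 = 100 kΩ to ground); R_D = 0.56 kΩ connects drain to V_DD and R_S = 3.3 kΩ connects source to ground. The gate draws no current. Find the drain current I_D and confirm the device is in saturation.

I_D ≈ 0.3 mA

V_G = V_DD·R_2/(R_1+R_2) = 15×100/570 = 2.63 V.
Assume saturation: I_D = (k_n/2)(V_GS − V_t)² with V_GS = V_G − I_D·R_S = 2.63 − 3.3·I_D.
Substituting gives 10.9·I_D² − 11.1·I_D + 2.35 = 0, with roots I_D = 0.299 or 0.722 mA.
The root I_D = 0.722 mA gives V_GS = 0.251 V ≤ V_t, so take I_D = 0.299 mA.
Then V_GS = 1.65 V and V_DS = V_DD − I_D(R_D+R_S) = 15 − 0.299×3.86 = 13.8 V.
Saturation requires V_DS ≥ V_GS − V_t = 0.546 V; 13.8 ≥ 0.546 ✓.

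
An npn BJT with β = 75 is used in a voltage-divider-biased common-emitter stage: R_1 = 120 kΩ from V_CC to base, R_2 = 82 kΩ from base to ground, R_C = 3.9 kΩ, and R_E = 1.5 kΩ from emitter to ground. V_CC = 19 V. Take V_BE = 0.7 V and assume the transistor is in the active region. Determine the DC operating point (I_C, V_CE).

Thevenize the base divider: V_Th = V_CC·R_2/(R_1+R_2) = 19×82/202 = 7.71 V, R_Th = R_1‖R_2 = 48.7 kΩ.
Base-emitter loop: V_Th = I_B·R_Th + V_BE + (β+1)I_B·R_E, so I_B = (7.71 − 0.7) / (48.7 + 76×1.5) = 0.0431 mA.
I_C = β·I_B = 75×0.0431 = 3.23 mA, and I_E = (β+1)I_B = 3.28 mA.
V_CE = V_CC − I_C·R_C − I_E·R_E = 19 − 3.23×3.9 − 3.28×1.5 = 1.48 V.
V_CE = 1.48 V > 0.2 V confirms active-region operation.

I_C ≈ 3.2 mA, V_CE ≈ 1.5 V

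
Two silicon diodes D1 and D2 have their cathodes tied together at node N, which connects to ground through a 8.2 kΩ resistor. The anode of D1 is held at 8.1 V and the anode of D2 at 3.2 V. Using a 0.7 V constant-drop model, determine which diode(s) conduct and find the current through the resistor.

Only D1 conducts; I_R ≈ 0.9 mA

Assume both conduct. Then node N would need to be at both 8.1−0.7 = 7.4 V and 3.2−0.7 = 2.5 V, which is impossible.
Assume only D1 conducts: V_N = 8.1 − 0.7 = 7.4 V, so I_R = 7.4/8.2 = 0.902 mA.
Check D2: its anode-to-cathode voltage is 3.2 − 7.4 = -4.2 V < 0.7 V, so it is off. The assumption is consistent.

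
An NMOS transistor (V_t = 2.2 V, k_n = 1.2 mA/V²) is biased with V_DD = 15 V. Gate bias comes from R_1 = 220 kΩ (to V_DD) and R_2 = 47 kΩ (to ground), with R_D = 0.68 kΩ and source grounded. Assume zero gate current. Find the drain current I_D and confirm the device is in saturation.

I_D ≈ 0.12 mA

V_G = V_DD·R_2/(R_1+R_2) = 15×47/267 = 2.64 V. With the source grounded, V_GS = V_G = 2.64 V.
Assume saturation: I_D = (k_n/2)(V_GS − V_t)² = (1.2/2)×(2.64 − 2.2)² = 0.6×0.44² = 0.116 mA.
V_DS = V_DD − I_D·R_D = 15 − 0.116×0.68 = 14.9 V.
Saturation requires V_DS ≥ V_GS − V_t = 0.44 V; 14.9 ≥ 0.44 ✓.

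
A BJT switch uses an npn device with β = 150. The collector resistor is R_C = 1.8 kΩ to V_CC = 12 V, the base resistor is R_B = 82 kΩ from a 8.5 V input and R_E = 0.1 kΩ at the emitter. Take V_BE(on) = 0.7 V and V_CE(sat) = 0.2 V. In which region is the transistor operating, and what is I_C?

Assume active: I_B = (8.5 − 0.7)/(82 + 151×0.1) = 0.0803 mA, I_C = β·I_B = 12 mA.
Then V_CE = 12 − 12×1.8 − 12.1×0.1 = -10.9 V < 0.2 V — the active assumption fails.
Re-solve with V_CE = 0.2 V. KCL at the emitter: V_E/R_E = (V_BB−0.7−V_E)/R_B + (V_CC−0.2−V_E)/R_C, giving V_E = 0.629 V.
I_C = (V_CC − 0.2 − V_E)/R_C = (11.8 − 0.629)/1.8 = 6.21 mA.
Check: I_B = (7.8 − 0.629)/82 = 0.0874 mA, and β·I_B = 13.1 mA > I_C, confirming saturation.

saturation; I_C ≈ 6.2 mA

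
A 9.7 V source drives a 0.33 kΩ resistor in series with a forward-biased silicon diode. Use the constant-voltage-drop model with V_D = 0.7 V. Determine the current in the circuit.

KVL around the loop: 9.7 = V_D + I·R = 0.7 + I × 0.33 kΩ.
So I = (9.7 − 0.7) / 0.33 kΩ = 9 / 0.33 = 27.3 mA.

I ≈ 27 mA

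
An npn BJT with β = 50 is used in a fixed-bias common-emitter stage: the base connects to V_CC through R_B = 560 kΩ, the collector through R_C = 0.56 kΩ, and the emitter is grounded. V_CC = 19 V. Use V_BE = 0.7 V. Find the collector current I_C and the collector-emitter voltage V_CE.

Base loop: V_CC = I_B·R_B + V_BE, so I_B = (19 − 0.7)/560 kΩ = 0.0327 mA.
In the active region I_C = β·I_B = 50 × 0.0327 = 1.63 mA.
Collector loop: V_CE = V_CC − I_C·R_C = 19 − 1.63×0.56 = 18.1 V.
Since V_CE = 18.1 V > V_CE(sat) ≈ 0.2 V, the transistor is in the active region as assumed.

I_C ≈ 1.6 mA, V_CE ≈ 18 V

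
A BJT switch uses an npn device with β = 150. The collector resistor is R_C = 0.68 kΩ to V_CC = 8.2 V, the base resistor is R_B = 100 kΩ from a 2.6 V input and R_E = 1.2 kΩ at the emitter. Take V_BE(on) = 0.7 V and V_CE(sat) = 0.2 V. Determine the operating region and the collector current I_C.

Assume active. Base-emitter loop: I_B = (V_BB − V_BE)/(R_B + (β+1)R_E) = (2.6 − 0.7)/(100 + 151×1.2) = 0.00676 mA.
I_C = β·I_B = 150×0.00676 = 1.01 mA.
V_CE = V_CC − I_C·R_C − I_E·R_E = 8.2 − 1.01×0.68 − 1.02×1.2 = 6.29 V > V_CE(sat), so the active-region assumption holds.

active; I_C ≈ 1 mA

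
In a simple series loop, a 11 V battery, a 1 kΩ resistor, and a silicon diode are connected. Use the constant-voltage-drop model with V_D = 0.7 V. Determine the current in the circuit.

I ≈ 10 mA

KVL around the loop: 11 = V_D + I·R = 0.7 + I × 1 kΩ.
So I = (11 − 0.7) / 1 kΩ = 10.3 / 1 = 10.3 mA.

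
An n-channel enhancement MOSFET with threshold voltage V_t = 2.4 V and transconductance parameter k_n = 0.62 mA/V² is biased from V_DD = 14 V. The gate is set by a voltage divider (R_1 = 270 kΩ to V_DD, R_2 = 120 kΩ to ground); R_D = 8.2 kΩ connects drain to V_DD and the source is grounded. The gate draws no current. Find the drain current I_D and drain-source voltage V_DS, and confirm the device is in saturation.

V_G = V_DD·R_2/(R_1+R_2) = 14×120/390 = 4.31 V. With the source grounded, V_GS = V_G = 4.31 V.
Assume saturation: I_D = (k_n/2)(V_GS − V_t)² = (0.62/2)×(4.31 − 2.4)² = 0.31×1.91² = 1.13 mA.
V_DS = V_DD − I_D·R_D = 14 − 1.13×8.2 = 4.75 V.
Saturation requires V_DS ≥ V_GS − V_t = 1.91 V; 4.75 ≥ 1.91 ✓.

I_D ≈ 1.1 mA, V_DS ≈ 4.7 V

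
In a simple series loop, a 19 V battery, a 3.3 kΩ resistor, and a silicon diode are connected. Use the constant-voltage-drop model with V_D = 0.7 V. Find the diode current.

KVL around the loop: 19 = V_D + I·R = 0.7 + I × 3.3 kΩ.
So I = (19 − 0.7) / 3.3 kΩ = 18.3 / 3.3 = 5.55 mA.

I ≈ 5.5 mA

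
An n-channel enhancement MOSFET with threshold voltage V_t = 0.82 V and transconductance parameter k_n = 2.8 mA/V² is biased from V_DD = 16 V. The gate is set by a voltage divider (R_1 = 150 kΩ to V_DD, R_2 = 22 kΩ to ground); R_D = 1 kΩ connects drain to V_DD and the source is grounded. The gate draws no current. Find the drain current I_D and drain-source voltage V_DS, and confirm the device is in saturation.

V_G = V_DD·R_2/(R_1+R_2) = 16×22/172 = 2.05 V. With the source grounded, V_GS = V_G = 2.05 V.
Assume saturation: I_D = (k_n/2)(V_GS − V_t)² = (2.8/2)×(2.05 − 0.82)² = 1.4×1.23² = 2.11 mA.
V_DS = V_DD − I_D·R_D = 16 − 2.11×1 = 13.9 V.
Saturation requires V_DS ≥ V_GS − V_t = 1.23 V; 13.9 ≥ 1.23 ✓.

I_D ≈ 2.1 mA, V_DS ≈ 14 V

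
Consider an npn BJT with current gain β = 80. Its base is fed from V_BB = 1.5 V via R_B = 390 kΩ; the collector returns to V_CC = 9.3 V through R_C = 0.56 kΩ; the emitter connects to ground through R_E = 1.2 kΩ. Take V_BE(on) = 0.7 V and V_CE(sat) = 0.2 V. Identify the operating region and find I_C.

Assume active. Base-emitter loop: I_B = (V_BB − V_BE)/(R_B + (β+1)R_E) = (1.5 − 0.7)/(390 + 81×1.2) = 0.00164 mA.
I_C = β·I_B = 80×0.00164 = 0.131 mA.
V_CE = V_CC − I_C·R_C − I_E·R_E = 9.3 − 0.131×0.56 − 0.133×1.2 = 9.07 V > V_CE(sat), so the active-region assumption holds.

active; I_C ≈ 0.13 mA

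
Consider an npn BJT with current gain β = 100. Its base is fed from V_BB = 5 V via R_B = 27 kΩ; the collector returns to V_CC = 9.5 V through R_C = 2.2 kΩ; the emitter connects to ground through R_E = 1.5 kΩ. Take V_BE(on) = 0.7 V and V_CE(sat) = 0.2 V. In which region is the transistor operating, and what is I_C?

active; I_C ≈ 2.4 mA

Assume active. Base-emitter loop: I_B = (V_BB − V_BE)/(R_B + (β+1)R_E) = (5 − 0.7)/(27 + 101×1.5) = 0.0241 mA.
I_C = β·I_B = 100×0.0241 = 2.41 mA.
V_CE = V_CC − I_C·R_C − I_E·R_E = 9.5 − 2.41×2.2 − 2.43×1.5 = 0.551 V > V_CE(sat), so the active-region assumption holds.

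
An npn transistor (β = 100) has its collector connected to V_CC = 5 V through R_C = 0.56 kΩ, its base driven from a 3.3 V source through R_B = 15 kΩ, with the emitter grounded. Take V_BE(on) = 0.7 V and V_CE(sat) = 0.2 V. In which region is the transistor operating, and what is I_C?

Assume active: I_B = (3.3 − 0.7)/15 = 0.173 mA, giving I_C = β·I_B = 17.3 mA.
But then V_CE = 5 − 17.3×0.56 = -4.71 V < V_CE(sat) = 0.2 V — impossible in the active region.
So the transistor is saturated. With V_CE = 0.2 V, I_C = (V_CC − 0.2)/R_C = 4.8/0.56 = 8.57 mA.
Check: β·I_B = 17.3 mA > I_C = 8.57 mA, confirming saturation.

saturation; I_C ≈ 8.6 mA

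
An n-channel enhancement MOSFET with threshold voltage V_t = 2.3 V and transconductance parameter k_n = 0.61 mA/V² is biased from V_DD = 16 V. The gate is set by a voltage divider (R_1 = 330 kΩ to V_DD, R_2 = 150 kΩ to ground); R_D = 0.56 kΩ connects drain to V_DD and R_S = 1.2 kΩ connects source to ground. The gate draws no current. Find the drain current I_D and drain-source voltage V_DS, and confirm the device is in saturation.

V_G = V_DD·R_2/(R_1+R_2) = 16×150/480 = 5 V.
Assume saturation: I_D = (k_n/2)(V_GS − V_t)² with V_GS = V_G − I_D·R_S = 5 − 1.2·I_D.
Substituting gives 0.439·I_D² − 2.98·I_D + 2.22 = 0, with roots I_D = 0.855 or 5.92 mA.
The root I_D = 5.92 mA gives V_GS = -2.11 V ≤ V_t, so take I_D = 0.855 mA.
Then V_GS = 3.97 V and V_DS = V_DD − I_D(R_D+R_S) = 16 − 0.855×1.76 = 14.5 V.
Saturation requires V_DS ≥ V_GS − V_t = 1.67 V; 14.5 ≥ 1.67 ✓.

I_D ≈ 0.85 mA, V_DS ≈ 14 V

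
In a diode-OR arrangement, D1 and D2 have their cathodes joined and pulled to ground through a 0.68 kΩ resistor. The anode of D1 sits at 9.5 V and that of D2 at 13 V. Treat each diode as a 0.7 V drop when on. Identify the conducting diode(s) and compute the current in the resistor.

Assume both conduct. Then node N would need to be at both 9.5−0.7 = 8.8 V and 13−0.7 = 12.3 V, which is impossible.
Assume only D2 conducts: V_N = 13 − 0.7 = 12.3 V, so I_R = 12.3/0.68 = 18.1 mA.
Check D1: its anode-to-cathode voltage is 9.5 − 12.3 = -2.8 V < 0.7 V, so it is off. The assumption is consistent.

Only D2 conducts; I_R ≈ 18 mA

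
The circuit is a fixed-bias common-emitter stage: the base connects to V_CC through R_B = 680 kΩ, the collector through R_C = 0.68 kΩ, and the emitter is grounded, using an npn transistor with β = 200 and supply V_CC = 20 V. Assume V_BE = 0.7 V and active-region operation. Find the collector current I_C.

I_C ≈ 5.7 mA

Base loop: V_CC = I_B·R_B + V_BE, so I_B = (20 − 0.7)/680 kΩ = 0.0284 mA.
In the active region I_C = β·I_B = 200 × 0.0284 = 5.68 mA.
Collector loop: V_CE = V_CC − I_C·R_C = 20 − 5.68×0.68 = 16.1 V.
Since V_CE = 16.1 V > V_CE(sat) ≈ 0.2 V, the transistor is in the active region as assumed.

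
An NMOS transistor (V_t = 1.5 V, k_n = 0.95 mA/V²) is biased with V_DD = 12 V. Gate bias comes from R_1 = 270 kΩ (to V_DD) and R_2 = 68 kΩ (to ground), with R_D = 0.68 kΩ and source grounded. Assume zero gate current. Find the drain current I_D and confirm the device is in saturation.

I_D ≈ 0.4 mA

V_G = V_DD·R_2/(R_1+R_2) = 12×68/338 = 2.41 V. With the source grounded, V_GS = V_G = 2.41 V.
Assume saturation: I_D = (k_n/2)(V_GS − V_t)² = (0.95/2)×(2.41 − 1.5)² = 0.475×0.914² = 0.397 mA.
V_DS = V_DD − I_D·R_D = 12 − 0.397×0.68 = 11.7 V.
Saturation requires V_DS ≥ V_GS − V_t = 0.914 V; 11.7 ≥ 0.914 ✓.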